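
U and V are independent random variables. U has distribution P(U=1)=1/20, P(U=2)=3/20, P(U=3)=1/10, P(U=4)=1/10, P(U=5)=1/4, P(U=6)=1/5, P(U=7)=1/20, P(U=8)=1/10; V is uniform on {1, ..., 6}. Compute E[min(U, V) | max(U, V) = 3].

P(max(U, V) = 3) = 1/12.
Summing min(U,V)·P(x,y) over outcomes with max(U, V) = 3 gives 19/120.
E[min(U, V) | max(U, V) = 3] = (19/120) / (1/12) = 19/10.

19/10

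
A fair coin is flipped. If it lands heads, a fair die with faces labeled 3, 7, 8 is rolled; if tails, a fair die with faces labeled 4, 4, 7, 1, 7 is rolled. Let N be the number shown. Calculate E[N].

53/10

E[N | heads] = (3+7+8)/3 = 6.
E[N | tails] = (4+4+7+1+7)/5 = 23/5.
E[N] = (1/2)·(6) + (1/2)·(23/5) = 53/10.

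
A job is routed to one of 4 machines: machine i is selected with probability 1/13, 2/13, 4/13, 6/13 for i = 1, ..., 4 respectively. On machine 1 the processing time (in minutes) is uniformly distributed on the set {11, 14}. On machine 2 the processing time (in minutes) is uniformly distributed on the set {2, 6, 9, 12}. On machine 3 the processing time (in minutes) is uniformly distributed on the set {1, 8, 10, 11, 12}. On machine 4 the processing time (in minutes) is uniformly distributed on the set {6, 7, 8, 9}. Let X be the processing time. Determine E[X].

E[X | machine 1] = (11+14)/2 = 25/2.
E[X | machine 2] = (2+6+9+12)/4 = 29/4.
E[X | machine 3] = (1+8+10+11+12)/5 = 42/5.
E[X | machine 4] = (6+7+8+9)/4 = 15/2.
By the law of total expectation,
E[X] = (1/13)·(25/2) + (2/13)·(29/4) + (4/13)·(42/5) + (6/13)·(15/2) = 528/65.

528/65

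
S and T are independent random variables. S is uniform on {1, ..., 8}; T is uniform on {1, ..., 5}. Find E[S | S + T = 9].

Outcomes with S + T = 9: (4,5), (5,4), (6,3), (7,2), (8,1), each with probability 1/40.
E[S | S + T = 9] = (4 + 5 + 6 + 7 + 8) / 5 = 6.

6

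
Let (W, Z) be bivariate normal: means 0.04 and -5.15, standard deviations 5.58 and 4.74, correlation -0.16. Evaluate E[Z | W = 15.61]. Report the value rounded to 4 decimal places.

For a bivariate normal, E[Z | W=x] = μ_Z + ρ·(σ_Z/σ_W)·(x − μ_W).
E[Z | W=15.61] = -5.15 + (-0.16)·(4.74/5.58)·(15.61 − (0.04)) = -5.15 + (-0.135914)·(15.57) = -7.2662.

-7.2662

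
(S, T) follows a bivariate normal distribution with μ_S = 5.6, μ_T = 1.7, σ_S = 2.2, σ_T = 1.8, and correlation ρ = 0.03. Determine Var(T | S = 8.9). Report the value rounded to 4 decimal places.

3.2371

For a bivariate normal, Var(T | S=x) = σ_T²(1 − ρ²).
Var(T | S=8.9) = (1.8)²·(1 − (0.03)²) = 3.24·0.9991 = 3.2371.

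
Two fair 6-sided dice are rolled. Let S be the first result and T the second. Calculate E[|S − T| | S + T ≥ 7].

P(S + T ≥ 7) = 7/12.
Summing |S−T|·P(x,y) over outcomes with S + T ≥ 7 gives 11/9.
E[|S − T| | S + T ≥ 7] = (11/9) / (7/12) = 44/21.

44/21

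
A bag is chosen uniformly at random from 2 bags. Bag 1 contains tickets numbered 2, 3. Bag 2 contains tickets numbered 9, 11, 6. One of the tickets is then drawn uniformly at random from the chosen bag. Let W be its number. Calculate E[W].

E[W | bag 1] = (2+3)/2 = 5/2.
E[W | bag 2] = (9+11+6)/3 = 26/3.
By the law of total expectation,
E[W] = (1/2)·(5/2) + (1/2)·(26/3) = 67/12.

67/12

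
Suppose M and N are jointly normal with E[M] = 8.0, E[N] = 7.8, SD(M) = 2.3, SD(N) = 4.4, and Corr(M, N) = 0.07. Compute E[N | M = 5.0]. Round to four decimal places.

7.3983

E[N | M=x] = μ_N + ρ(σ_N/σ_M)(x − μ_M) for jointly normal variables.
E[N | M=5.0] = 7.8 + (0.07)·(4.4/2.3)·(5.0 − (8.0)) = 7.8 + (0.13391)·(-3) = 7.3983.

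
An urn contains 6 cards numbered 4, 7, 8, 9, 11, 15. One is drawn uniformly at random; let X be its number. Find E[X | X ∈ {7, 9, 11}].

9

P(X ∈ {7, 9, 11}) = 1/2.
Σ over the event: 7·1/6 + 9·1/6 + 11·1/6 = 9/2.
E[X | X ∈ {7, 9, 11}] = (9/2) / (1/2) = 9.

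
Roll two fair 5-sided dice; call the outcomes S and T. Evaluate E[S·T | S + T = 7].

11

Outcomes with S + T = 7: (2,5), (3,4), (4,3), (5,2), each with probability 1/25.
E[S·T | S + T = 7] = (10 + 12 + 12 + 10) / 4 = 11.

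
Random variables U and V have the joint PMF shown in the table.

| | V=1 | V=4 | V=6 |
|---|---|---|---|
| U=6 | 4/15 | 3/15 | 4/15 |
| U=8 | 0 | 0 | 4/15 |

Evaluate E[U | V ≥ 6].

7

P(V ≥ 6) = 8/15.
Σ U·P over the event = 6·(4/15) + 8·(4/15) = 56/15.
E[U | V ≥ 6] = (56/15) / (8/15) = 7.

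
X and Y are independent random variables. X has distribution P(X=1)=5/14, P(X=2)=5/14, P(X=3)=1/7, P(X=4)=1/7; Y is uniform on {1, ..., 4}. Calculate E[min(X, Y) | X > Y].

23/15

P(X > Y) = 15/56.
Summing min(X,Y)·P(x,y) over outcomes with X > Y gives 23/56.
E[min(X, Y) | X > Y] = (23/56) / (15/56) = 23/15.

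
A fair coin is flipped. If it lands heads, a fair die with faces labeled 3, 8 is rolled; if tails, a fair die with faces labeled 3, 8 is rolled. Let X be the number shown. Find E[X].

11/2

E[X | heads] = (3+8)/2 = 11/2.
E[X | tails] = (3+8)/2 = 11/2.
By the law of total expectation,
E[X] = (1/2)·(11/2) + (1/2)·(11/2) = 11/2.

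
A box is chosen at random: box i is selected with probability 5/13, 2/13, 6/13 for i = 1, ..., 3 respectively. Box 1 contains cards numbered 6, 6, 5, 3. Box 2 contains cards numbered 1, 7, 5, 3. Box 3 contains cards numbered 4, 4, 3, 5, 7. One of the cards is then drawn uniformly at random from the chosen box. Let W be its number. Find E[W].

E[W | box 1] = (6+6+5+3)/4 = 5.
E[W | box 2] = (1+7+5+3)/4 = 4.
E[W | box 3] = (4+4+3+5+7)/5 = 23/5.
E[W] = (5/13)·(5) + (2/13)·(4) + (6/13)·(23/5) = 303/65.

303/65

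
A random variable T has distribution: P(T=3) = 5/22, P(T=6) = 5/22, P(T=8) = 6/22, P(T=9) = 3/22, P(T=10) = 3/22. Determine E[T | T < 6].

3

P(T < 6) = 5/22.
Σ over the event: 3·5/22 = 15/22.
E[T | T < 6] = (15/22) / (5/22) = 3.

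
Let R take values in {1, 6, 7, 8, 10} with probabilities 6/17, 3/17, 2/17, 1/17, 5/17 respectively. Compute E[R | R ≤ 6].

8/3

P(R ≤ 6) = 9/17.
Σ over the event: 1·6/17 + 6·3/17 = 24/17.
E[R | R ≤ 6] = (24/17) / (9/17) = 8/3.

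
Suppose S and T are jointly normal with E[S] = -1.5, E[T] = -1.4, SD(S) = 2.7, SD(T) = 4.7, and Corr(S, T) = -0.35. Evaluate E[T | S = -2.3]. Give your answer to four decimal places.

-0.9126

For a bivariate normal, E[T | S=x] = μ_T + ρ·(σ_T/σ_S)·(x − μ_S).
E[T | S=-2.3] = -1.4 + (-0.35)·(4.7/2.7)·(-2.3 − (-1.5)) = -1.4 + (-0.60926)·(-0.8) = -0.9126.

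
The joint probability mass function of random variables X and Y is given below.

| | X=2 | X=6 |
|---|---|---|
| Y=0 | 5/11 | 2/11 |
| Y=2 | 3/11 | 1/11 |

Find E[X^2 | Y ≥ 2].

P(Y ≥ 2) = 4/11.
Σ X^2·P over the event = 4·(3/11) + 36·(1/11) = 48/11.
E[X^2 | Y ≥ 2] = (48/11) / (4/11) = 12.

12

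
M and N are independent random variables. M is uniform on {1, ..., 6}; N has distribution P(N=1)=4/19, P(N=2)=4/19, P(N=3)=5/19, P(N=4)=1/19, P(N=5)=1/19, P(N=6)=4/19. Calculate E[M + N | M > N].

P(M > N) = 9/19.
Summing (M+N)·P(x,y) over outcomes with M > N gives 59/19.
E[M + N | M > N] = (59/19) / (9/19) = 59/9.

59/9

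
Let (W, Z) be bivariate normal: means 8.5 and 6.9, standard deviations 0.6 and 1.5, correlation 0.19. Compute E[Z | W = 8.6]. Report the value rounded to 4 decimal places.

6.9475

For a bivariate normal, E[Z | W=x] = μ_Z + ρ·(σ_Z/σ_W)·(x − μ_W).
E[Z | W=8.6] = 6.9 + (0.19)·(1.5/0.6)·(8.6 − (8.5)) = 6.9 + (0.475)·(0.1) = 6.9475.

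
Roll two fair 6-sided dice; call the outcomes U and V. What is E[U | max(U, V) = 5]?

35/9

Outcomes with max(U, V) = 5: (1,5), (2,5), (3,5), (4,5), (5,1), (5,2), (5,3), (5,4), (5,5), each with probability 1/36.
E[U | max(U, V) = 5] = (1 + 2 + 3 + 4 + 5 + 5 + 5 + 5 + 5) / 9 = 35/9.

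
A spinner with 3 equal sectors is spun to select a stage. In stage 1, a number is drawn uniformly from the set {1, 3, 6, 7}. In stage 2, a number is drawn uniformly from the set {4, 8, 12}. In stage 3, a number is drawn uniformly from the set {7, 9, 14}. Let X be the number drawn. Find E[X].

E[X | stage 1] = (1+3+6+7)/4 = 17/4.
E[X | stage 2] = (4+8+12)/3 = 8.
E[X | stage 3] = (7+9+14)/3 = 10.
E[X] = (1/3)·(17/4) + (1/3)·(8) + (1/3)·(10) = 89/12.

89/12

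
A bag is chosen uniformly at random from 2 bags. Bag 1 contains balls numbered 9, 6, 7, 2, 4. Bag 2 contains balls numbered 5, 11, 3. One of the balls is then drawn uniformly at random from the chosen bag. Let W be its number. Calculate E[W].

E[W | bag 1] = (9+6+7+2+4)/5 = 28/5.
E[W | bag 2] = (5+11+3)/3 = 19/3.
By the law of total expectation,
E[W] = (1/2)·(28/5) + (1/2)·(19/3) = 179/30.

179/30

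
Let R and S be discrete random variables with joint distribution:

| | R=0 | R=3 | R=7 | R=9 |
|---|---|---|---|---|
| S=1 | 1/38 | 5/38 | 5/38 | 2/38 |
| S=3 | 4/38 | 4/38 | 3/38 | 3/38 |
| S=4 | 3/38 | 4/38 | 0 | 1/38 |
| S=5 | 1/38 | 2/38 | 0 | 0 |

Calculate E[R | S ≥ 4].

27/11

P(S ≥ 4) = 11/38.
Σ R·P over the event = 0·(3/38) + 0·(1/38) + 3·(4/38) + 3·(2/38) + 9·(1/38) = 27/38.
E[R | S ≥ 4] = (27/38) / (11/38) = 27/11.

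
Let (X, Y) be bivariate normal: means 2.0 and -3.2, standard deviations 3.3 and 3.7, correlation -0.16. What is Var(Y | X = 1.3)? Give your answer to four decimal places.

The conditional variance in a bivariate normal is σ_Y²(1 − ρ²), independent of x.
Var(Y | X=1.3) = (3.7)²·(1 − (-0.16)²) = 13.69·0.9744 = 13.3395.

13.3395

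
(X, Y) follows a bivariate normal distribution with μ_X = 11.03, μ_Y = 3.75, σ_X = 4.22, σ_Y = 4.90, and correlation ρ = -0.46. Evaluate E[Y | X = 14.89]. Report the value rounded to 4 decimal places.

For a bivariate normal, E[Y | X=x] = μ_Y + ρ·(σ_Y/σ_X)·(x − μ_X).
E[Y | X=14.89] = 3.75 + (-0.46)·(4.90/4.22)·(14.89 − (11.03)) = 3.75 + (-0.53412)·(3.86) = 1.6883.

1.6883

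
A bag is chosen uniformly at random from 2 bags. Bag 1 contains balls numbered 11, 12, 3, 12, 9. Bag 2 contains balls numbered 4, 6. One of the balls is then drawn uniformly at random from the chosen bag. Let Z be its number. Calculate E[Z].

36/5

E[Z | bag 1] = (11+12+3+12+9)/5 = 47/5.
E[Z | bag 2] = (4+6)/2 = 5.
E[Z] = (1/2)·(47/5) + (1/2)·(5) = 36/5.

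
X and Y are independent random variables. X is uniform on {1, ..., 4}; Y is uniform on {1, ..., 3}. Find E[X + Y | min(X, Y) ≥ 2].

Outcomes with min(X, Y) ≥ 2: (2,2), (2,3), (3,2), (3,3), (4,2), (4,3), each with probability 1/12.
E[X + Y | min(X, Y) ≥ 2] = (4 + 5 + 5 + 6 + 6 + 7) / 6 = 11/2.

11/2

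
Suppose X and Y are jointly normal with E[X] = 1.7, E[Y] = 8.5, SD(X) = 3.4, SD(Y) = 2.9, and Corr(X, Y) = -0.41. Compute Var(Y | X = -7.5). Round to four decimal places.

Var(Y | X=x) = (1 − ρ²)·σ_Y².
Var(Y | X=-7.5) = (2.9)²·(1 − (-0.41)²) = 8.41·0.8319 = 6.9963.

6.9963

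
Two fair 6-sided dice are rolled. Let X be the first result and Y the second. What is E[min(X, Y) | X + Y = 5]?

3/2

Outcomes with X + Y = 5: (1,4), (2,3), (3,2), (4,1), each with probability 1/36.
E[min(X, Y) | X + Y = 5] = (1 + 2 + 2 + 1) / 4 = 3/2.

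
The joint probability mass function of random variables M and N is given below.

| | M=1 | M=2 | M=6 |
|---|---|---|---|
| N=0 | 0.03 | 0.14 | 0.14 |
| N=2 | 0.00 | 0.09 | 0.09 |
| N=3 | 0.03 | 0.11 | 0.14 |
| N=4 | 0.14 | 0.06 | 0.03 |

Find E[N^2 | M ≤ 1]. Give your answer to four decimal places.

P(M ≤ 1) = 0.20.
Σ N^2·P over the event = 0·(0.03) + 9·(0.03) + 16·(0.14) = 2.51.
E[N^2 | M ≤ 1] = (2.51) / (0.20) = 12.5500.

12.5500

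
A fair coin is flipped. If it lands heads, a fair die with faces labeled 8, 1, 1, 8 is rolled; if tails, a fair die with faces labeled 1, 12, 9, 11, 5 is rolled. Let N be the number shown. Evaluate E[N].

E[N | heads] = (8+1+1+8)/4 = 9/2.
E[N | tails] = (1+12+9+11+5)/5 = 38/5.
By the law of total expectation,
E[N] = (1/2)·(9/2) + (1/2)·(38/5) = 121/20.

121/20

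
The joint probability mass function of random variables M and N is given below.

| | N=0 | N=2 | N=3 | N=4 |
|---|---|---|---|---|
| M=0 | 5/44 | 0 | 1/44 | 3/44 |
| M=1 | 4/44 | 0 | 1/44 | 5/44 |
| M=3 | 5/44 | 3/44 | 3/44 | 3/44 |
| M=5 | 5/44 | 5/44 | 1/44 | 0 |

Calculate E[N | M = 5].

13/11

P(M = 5) = 1/4.
Σ N·P over the event = 0·(5/44) + 2·(5/44) + 3·(1/44) = 13/44.
E[N | M = 5] = (13/44) / (1/4) = 13/11.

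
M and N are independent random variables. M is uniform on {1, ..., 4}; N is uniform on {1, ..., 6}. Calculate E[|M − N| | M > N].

5/3

Outcomes with M > N: (2,1), (3,1), (3,2), (4,1), (4,2), (4,3), each with probability 1/24.
E[|M − N| | M > N] = (1 + 2 + 1 + 3 + 2 + 1) / 6 = 5/3.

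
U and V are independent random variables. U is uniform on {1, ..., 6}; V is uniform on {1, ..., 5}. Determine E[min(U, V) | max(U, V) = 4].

16/7

P(max(U, V) = 4) = 7/30.
Summing min(U,V)·P(x,y) over outcomes with max(U, V) = 4 gives 8/15.
E[min(U, V) | max(U, V) = 4] = (8/15) / (7/30) = 16/7.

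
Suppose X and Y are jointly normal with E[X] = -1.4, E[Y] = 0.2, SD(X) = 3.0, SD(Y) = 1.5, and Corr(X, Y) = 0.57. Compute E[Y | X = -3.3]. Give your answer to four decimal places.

E[Y | X=x] = μ_Y + ρ(σ_Y/σ_X)(x − μ_X) for jointly normal variables.
E[Y | X=-3.3] = 0.2 + (0.57)·(1.5/3.0)·(-3.3 − (-1.4)) = 0.2 + (0.285)·(-1.9) = -0.3415.

-0.3415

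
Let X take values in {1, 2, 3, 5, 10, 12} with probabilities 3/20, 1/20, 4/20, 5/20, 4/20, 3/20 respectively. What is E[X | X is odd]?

P(X is odd) = 3/5.
Σ over the event: 1·3/20 + 3·1/5 + 5·1/4 = 2.
E[X | X is odd] = (2) / (3/5) = 10/3.

10/3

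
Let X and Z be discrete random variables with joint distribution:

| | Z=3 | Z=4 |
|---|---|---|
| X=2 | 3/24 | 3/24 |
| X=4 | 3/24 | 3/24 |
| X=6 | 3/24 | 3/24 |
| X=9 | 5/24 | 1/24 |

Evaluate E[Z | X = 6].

P(X = 6) = 1/4.
Σ Z·P over the event = 3·(3/24) + 4·(3/24) = 7/8.
E[Z | X = 6] = (7/8) / (1/4) = 7/2.

7/2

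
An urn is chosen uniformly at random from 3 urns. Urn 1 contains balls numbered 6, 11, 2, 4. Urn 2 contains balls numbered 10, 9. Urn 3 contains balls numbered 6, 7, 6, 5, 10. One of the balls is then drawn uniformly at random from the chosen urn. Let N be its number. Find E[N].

147/20

E[N | urn 1] = (6+11+2+4)/4 = 23/4.
E[N | urn 2] = (10+9)/2 = 19/2.
E[N | urn 3] = (6+7+6+5+10)/5 = 34/5.
E[N] = (1/3)·(23/4) + (1/3)·(19/2) + (1/3)·(34/5) = 147/20.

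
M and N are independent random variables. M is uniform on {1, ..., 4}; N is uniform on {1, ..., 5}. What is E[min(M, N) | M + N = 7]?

Outcomes with M + N = 7: (2,5), (3,4), (4,3), each with probability 1/20.
E[min(M, N) | M + N = 7] = (2 + 3 + 3) / 3 = 8/3.

8/3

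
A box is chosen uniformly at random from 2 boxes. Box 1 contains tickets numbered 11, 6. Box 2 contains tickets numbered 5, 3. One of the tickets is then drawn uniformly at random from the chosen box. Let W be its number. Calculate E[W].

E[W | box 1] = (11+6)/2 = 17/2.
E[W | box 2] = (5+3)/2 = 4.
By the law of total expectation,
E[W] = (1/2)·(17/2) + (1/2)·(4) = 25/4.

25/4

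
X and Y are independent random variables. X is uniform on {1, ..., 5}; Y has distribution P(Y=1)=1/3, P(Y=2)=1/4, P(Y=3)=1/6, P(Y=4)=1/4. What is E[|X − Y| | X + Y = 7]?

P(X + Y = 7) = 2/15.
Summing |X−Y|·P(x,y) over outcomes with X + Y = 7 gives 7/30.
E[|X − Y| | X + Y = 7] = (7/30) / (2/15) = 7/4.

7/4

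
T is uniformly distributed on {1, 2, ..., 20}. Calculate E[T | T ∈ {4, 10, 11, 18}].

P(T ∈ {4, 10, 11, 18}) = 1/5.
Σ over the event: 4·1/20 + 10·1/20 + 11·1/20 + 18·1/20 = 43/20.
E[T | T ∈ {4, 10, 11, 18}] = (43/20) / (1/5) = 43/4.

43/4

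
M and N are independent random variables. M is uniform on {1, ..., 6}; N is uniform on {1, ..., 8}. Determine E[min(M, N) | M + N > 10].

49/10

P(M + N > 10) = 5/24.
Summing min(M,N)·P(x,y) over outcomes with M + N > 10 gives 49/48.
E[min(M, N) | M + N > 10] = (49/48) / (5/24) = 49/10.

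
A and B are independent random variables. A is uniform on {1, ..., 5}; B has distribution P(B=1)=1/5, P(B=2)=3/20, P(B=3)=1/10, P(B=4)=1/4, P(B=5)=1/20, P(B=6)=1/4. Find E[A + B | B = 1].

P(B = 1) = 1/5.
Summing (A+B)·P(x,y) over outcomes with B = 1 gives 4/5.
E[A + B | B = 1] = (4/5) / (1/5) = 4.

4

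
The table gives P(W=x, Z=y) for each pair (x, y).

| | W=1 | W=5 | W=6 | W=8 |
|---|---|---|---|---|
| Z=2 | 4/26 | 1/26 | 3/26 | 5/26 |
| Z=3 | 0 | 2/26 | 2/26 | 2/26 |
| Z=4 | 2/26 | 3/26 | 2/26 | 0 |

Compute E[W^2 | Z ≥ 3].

399/13

P(Z ≥ 3) = 1/2.
Σ W^2·P over the event = 1·(2/26) + 25·(2/26) + 25·(3/26) + 36·(2/26) + 36·(2/26) + 64·(2/26) = 399/26.
E[W^2 | Z ≥ 3] = (399/26) / (1/2) = 399/13.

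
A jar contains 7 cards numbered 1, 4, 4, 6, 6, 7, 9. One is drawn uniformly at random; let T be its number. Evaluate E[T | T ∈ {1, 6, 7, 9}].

P(T ∈ {1, 6, 7, 9}) = 5/7.
Σ over the event: 1·1/7 + 6·2/7 + 7·1/7 + 9·1/7 = 29/7.
E[T | T ∈ {1, 6, 7, 9}] = (29/7) / (5/7) = 29/5.

29/5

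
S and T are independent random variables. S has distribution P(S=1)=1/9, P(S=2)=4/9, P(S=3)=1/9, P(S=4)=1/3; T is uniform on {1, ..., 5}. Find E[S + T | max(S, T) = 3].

39/8

P(max(S, T) = 3) = 8/45.
Summing (S+T)·P(x,y) over outcomes with max(S, T) = 3 gives 13/15.
E[S + T | max(S, T) = 3] = (13/15) / (8/45) = 39/8.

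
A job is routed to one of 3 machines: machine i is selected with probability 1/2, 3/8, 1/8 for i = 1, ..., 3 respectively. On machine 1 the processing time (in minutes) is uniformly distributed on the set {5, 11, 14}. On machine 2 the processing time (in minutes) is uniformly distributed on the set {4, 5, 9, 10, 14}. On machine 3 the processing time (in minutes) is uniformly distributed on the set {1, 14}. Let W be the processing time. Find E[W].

727/80

E[W | machine 1] = (5+11+14)/3 = 10.
E[W | machine 2] = (4+5+9+10+14)/5 = 42/5.
E[W | machine 3] = (1+14)/2 = 15/2.
By the law of total expectation,
E[W] = (1/2)·(10) + (3/8)·(42/5) + (1/8)·(15/2) = 727/80.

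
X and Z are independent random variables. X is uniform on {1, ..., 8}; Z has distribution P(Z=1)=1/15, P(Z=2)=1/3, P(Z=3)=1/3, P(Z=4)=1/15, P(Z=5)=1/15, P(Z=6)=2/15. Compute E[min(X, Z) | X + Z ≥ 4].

303/113

P(X + Z ≥ 4) = 113/120.
Summing min(X,Z)·P(x,y) over outcomes with X + Z ≥ 4 gives 101/40.
E[min(X, Z) | X + Z ≥ 4] = (101/40) / (113/120) = 303/113.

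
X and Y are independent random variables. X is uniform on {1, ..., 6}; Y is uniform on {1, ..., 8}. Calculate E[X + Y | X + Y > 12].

40/3

P(X + Y > 12) = 1/16.
Summing (X+Y)·P(x,y) over outcomes with X + Y > 12 gives 5/6.
E[X + Y | X + Y > 12] = (5/6) / (1/16) = 40/3.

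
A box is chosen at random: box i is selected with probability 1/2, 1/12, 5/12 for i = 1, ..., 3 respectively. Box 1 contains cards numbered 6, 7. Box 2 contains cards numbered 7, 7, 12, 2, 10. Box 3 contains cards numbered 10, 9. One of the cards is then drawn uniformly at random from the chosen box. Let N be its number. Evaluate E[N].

941/120

E[N | box 1] = (6+7)/2 = 13/2.
E[N | box 2] = (7+7+12+2+10)/5 = 38/5.
E[N | box 3] = (10+9)/2 = 19/2.
E[N] = (1/2)·(13/2) + (1/12)·(38/5) + (5/12)·(19/2) = 941/120.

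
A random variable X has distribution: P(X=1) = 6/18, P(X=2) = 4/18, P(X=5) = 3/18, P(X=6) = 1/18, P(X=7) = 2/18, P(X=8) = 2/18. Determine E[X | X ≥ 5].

P(X ≥ 5) = 4/9.
Σ over the event: 5·1/6 + 6·1/18 + 7·1/9 + 8·1/9 = 17/6.
E[X | X ≥ 5] = (17/6) / (4/9) = 51/8.

51/8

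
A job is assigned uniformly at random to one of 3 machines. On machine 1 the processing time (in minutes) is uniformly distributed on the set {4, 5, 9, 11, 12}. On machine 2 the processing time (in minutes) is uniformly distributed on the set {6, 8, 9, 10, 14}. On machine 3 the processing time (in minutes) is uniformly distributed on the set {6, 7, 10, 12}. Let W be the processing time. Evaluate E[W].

527/60

E[W | machine 1] = (4+5+9+11+12)/5 = 41/5.
E[W | machine 2] = (6+8+9+10+14)/5 = 47/5.
E[W | machine 3] = (6+7+10+12)/4 = 35/4.
E[W] = (1/3)·(41/5) + (1/3)·(47/5) + (1/3)·(35/4) = 527/60.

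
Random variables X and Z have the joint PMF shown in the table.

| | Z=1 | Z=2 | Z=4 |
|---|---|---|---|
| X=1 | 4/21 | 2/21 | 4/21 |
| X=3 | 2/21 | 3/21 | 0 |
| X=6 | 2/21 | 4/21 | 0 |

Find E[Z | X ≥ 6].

P(X ≥ 6) = 2/7.
Σ Z·P over the event = 1·(2/21) + 2·(4/21) = 10/21.
E[Z | X ≥ 6] = (10/21) / (2/7) = 5/3.

5/3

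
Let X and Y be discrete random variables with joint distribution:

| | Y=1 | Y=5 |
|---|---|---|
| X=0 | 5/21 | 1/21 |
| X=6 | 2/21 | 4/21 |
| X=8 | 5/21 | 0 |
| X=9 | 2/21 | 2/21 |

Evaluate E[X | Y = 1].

P(Y = 1) = 2/3.
Σ X·P over the event = 0·(5/21) + 6·(2/21) + 8·(5/21) + 9·(2/21) = 10/3.
E[X | Y = 1] = (10/3) / (2/3) = 5.

5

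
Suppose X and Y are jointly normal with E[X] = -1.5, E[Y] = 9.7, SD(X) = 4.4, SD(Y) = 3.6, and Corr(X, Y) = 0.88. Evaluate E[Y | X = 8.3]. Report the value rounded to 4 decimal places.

E[Y | X=x] = μ_Y + ρ(σ_Y/σ_X)(x − μ_X) for jointly normal variables.
E[Y | X=8.3] = 9.7 + (0.88)·(3.6/4.4)·(8.3 − (-1.5)) = 9.7 + (0.72)·(9.8) = 16.7560.

16.7560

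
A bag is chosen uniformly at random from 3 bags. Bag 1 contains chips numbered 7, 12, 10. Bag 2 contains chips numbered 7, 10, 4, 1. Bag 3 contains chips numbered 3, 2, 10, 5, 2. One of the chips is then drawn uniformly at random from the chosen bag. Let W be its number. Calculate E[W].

E[W | bag 1] = (7+12+10)/3 = 29/3.
E[W | bag 2] = (7+10+4+1)/4 = 11/2.
E[W | bag 3] = (3+2+10+5+2)/5 = 22/5.
E[W] = (1/3)·(29/3) + (1/3)·(11/2) + (1/3)·(22/5) = 587/90.

587/90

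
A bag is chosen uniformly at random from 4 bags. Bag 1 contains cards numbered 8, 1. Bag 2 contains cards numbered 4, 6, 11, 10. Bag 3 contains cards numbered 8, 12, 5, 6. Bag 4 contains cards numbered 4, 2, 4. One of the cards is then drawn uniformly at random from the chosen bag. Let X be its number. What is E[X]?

E[X | bag 1] = (8+1)/2 = 9/2.
E[X | bag 2] = (4+6+11+10)/4 = 31/4.
E[X | bag 3] = (8+12+5+6)/4 = 31/4.
E[X | bag 4] = (4+2+4)/3 = 10/3.
By the law of total expectation,
E[X] = (1/4)·(9/2) + (1/4)·(31/4) + (1/4)·(31/4) + (1/4)·(10/3) = 35/6.

35/6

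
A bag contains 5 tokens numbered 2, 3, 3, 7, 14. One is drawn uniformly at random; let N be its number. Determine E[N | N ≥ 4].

21/2

P(N ≥ 4) = 2/5.
Σ over the event: 7·1/5 + 14·1/5 = 21/5.
E[N | N ≥ 4] = (21/5) / (2/5) = 21/2.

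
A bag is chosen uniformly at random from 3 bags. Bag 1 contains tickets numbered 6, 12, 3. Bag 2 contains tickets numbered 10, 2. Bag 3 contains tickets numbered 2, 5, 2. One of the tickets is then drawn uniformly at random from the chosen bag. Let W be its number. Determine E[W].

16/3

E[W | bag 1] = (6+12+3)/3 = 7.
E[W | bag 2] = (10+2)/2 = 6.
E[W | bag 3] = (2+5+2)/3 = 3.
E[W] = (1/3)·(7) + (1/3)·(6) + (1/3)·(3) = 16/3.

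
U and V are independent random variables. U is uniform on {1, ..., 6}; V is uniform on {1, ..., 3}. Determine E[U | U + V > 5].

P(U + V > 5) = 1/2.
Summing U·P(x,y) over outcomes with U + V > 5 gives 22/9.
E[U | U + V > 5] = (22/9) / (1/2) = 44/9.

44/9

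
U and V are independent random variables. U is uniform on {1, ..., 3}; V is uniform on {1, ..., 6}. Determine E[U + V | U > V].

Outcomes with U > V: (2,1), (3,1), (3,2), each with probability 1/18.
E[U + V | U > V] = (3 + 4 + 5) / 3 = 4.

4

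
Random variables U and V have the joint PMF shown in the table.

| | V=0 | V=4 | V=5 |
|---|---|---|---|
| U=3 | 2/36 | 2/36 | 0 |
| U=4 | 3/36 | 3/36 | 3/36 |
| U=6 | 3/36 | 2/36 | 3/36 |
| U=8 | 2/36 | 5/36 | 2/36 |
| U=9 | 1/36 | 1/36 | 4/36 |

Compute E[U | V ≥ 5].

41/6

P(V ≥ 5) = 1/3.
Σ U·P over the event = 4·(3/36) + 6·(3/36) + 8·(2/36) + 9·(4/36) = 41/18.
E[U | V ≥ 5] = (41/18) / (1/3) = 41/6.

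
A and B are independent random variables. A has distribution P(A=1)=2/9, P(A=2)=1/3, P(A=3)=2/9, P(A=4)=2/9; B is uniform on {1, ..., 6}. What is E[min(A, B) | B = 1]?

1

P(B = 1) = 1/6.
Summing min(A,B)·P(x,y) over outcomes with B = 1 gives 1/6.
E[min(A, B) | B = 1] = (1/6) / (1/6) = 1.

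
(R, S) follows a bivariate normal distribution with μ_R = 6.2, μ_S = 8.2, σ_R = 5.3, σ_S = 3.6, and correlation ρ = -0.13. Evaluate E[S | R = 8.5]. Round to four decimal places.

7.9969

The regression of S on R has slope ρ·σ_S/σ_R and passes through (μ_R, μ_S).
E[S | R=8.5] = 8.2 + (-0.13)·(3.6/5.3)·(8.5 − (6.2)) = 8.2 + (-0.088302)·(2.3) = 7.9969.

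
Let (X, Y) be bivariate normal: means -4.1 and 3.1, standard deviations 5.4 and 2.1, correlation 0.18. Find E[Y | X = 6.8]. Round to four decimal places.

3.8630

E[Y | X=x] = μ_Y + ρ(σ_Y/σ_X)(x − μ_X) for jointly normal variables.
E[Y | X=6.8] = 3.1 + (0.18)·(2.1/5.4)·(6.8 − (-4.1)) = 3.1 + (0.07)·(10.9) = 3.8630.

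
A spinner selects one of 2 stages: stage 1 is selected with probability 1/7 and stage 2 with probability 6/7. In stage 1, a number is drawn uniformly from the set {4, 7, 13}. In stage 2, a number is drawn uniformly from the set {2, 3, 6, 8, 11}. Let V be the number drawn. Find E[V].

E[V | stage 1] = (4+7+13)/3 = 8.
E[V | stage 2] = (2+3+6+8+11)/5 = 6.
E[V] = (1/7)·(8) + (6/7)·(6) = 44/7.

44/7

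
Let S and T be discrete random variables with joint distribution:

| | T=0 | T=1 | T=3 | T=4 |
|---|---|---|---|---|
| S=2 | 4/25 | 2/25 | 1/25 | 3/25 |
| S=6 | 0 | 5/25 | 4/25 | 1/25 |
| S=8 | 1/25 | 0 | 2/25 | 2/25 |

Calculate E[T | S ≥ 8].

14/5

P(S ≥ 8) = 1/5.
Σ T·P over the event = 0·(1/25) + 3·(2/25) + 4·(2/25) = 14/25.
E[T | S ≥ 8] = (14/25) / (1/5) = 14/5.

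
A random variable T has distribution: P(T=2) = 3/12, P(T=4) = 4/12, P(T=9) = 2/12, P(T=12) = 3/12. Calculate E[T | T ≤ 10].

40/9

P(T ≤ 10) = 3/4.
Σ over the event: 2·1/4 + 4·1/3 + 9·1/6 = 10/3.
E[T | T ≤ 10] = (10/3) / (3/4) = 40/9.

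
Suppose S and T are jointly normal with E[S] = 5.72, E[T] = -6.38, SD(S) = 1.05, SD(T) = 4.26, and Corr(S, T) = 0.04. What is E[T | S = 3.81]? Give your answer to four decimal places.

-6.6900

E[T | S=x] = μ_T + ρ(σ_T/σ_S)(x − μ_S) for jointly normal variables.
E[T | S=3.81] = -6.38 + (0.04)·(4.26/1.05)·(3.81 − (5.72)) = -6.38 + (0.16229)·(-1.91) = -6.6900.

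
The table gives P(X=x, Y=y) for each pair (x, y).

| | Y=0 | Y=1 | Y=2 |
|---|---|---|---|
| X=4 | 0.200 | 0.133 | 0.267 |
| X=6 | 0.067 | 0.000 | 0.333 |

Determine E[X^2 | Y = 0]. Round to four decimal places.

21.0187

P(Y = 0) = 0.267.
Σ X^2·P over the event = 16·(0.200) + 36·(0.067) = 5.612.
E[X^2 | Y = 0] = (5.612) / (0.267) = 21.0187.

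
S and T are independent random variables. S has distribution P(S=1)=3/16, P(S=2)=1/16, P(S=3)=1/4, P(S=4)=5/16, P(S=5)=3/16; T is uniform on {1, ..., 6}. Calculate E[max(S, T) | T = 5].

P(T = 5) = 1/6.
Summing max(S,T)·P(x,y) over outcomes with T = 5 gives 5/6.
E[max(S, T) | T = 5] = (5/6) / (1/6) = 5.

5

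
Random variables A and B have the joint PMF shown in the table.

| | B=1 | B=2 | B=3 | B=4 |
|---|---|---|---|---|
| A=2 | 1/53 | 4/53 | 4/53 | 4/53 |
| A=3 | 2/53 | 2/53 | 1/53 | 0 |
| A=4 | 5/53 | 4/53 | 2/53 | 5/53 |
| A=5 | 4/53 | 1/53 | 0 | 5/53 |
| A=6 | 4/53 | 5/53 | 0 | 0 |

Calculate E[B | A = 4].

39/16

P(A = 4) = 16/53.
Σ B·P over the event = 1·(5/53) + 2·(4/53) + 3·(2/53) + 4·(5/53) = 39/53.
E[B | A = 4] = (39/53) / (16/53) = 39/16.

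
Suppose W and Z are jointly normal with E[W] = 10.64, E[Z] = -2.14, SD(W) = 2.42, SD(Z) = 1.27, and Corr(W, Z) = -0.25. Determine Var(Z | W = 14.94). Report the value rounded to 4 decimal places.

1.5121

For a bivariate normal, Var(Z | W=x) = σ_Z²(1 − ρ²).
Var(Z | W=14.94) = (1.27)²·(1 − (-0.25)²) = 1.6129·0.9375 = 1.5121.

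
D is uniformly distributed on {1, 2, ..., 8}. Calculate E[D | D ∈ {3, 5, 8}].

P(D ∈ {3, 5, 8}) = 3/8.
Σ over the event: 3·1/8 + 5·1/8 + 8·1/8 = 2.
E[D | D ∈ {3, 5, 8}] = (2) / (3/8) = 16/3.

16/3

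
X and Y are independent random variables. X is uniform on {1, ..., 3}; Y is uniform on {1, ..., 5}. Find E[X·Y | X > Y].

Outcomes with X > Y: (2,1), (3,1), (3,2), each with probability 1/15.
E[X·Y | X > Y] = (2 + 3 + 6) / 3 = 11/3.

11/3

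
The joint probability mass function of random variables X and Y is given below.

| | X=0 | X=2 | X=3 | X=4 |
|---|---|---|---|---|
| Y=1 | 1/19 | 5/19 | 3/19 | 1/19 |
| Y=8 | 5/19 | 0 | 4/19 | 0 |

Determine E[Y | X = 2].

P(X = 2) = 5/19.
Summing Y·P(X=x,Y=y) over the conditioning event gives 5/19.
E[Y | X = 2] = (5/19) / (5/19) = 1.

1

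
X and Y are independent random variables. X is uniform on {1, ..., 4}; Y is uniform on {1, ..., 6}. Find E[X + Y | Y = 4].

P(Y = 4) = 1/6.
Summing (X+Y)·P(x,y) over outcomes with Y = 4 gives 13/12.
E[X + Y | Y = 4] = (13/12) / (1/6) = 13/2.

13/2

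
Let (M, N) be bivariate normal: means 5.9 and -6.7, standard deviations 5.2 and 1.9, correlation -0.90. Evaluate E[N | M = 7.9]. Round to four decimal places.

-7.3577

E[N | M=x] = μ_N + ρ(σ_N/σ_M)(x − μ_M) for jointly normal variables.
E[N | M=7.9] = -6.7 + (-0.90)·(1.9/5.2)·(7.9 − (5.9)) = -6.7 + (-0.32885)·(2) = -7.3577.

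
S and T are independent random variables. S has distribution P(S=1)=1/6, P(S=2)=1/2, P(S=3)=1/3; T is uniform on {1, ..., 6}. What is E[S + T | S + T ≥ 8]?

58/7

P(S + T ≥ 8) = 7/36.
Summing (S+T)·P(x,y) over outcomes with S + T ≥ 8 gives 29/18.
E[S + T | S + T ≥ 8] = (29/18) / (7/36) = 58/7.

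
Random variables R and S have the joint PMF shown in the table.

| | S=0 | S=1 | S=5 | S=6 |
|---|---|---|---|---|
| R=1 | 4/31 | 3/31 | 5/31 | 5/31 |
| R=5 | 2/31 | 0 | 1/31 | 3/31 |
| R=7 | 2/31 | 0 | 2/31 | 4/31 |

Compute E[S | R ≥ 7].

P(R ≥ 7) = 8/31.
Σ S·P over the event = 0·(2/31) + 5·(2/31) + 6·(4/31) = 34/31.
E[S | R ≥ 7] = (34/31) / (8/31) = 17/4.

17/4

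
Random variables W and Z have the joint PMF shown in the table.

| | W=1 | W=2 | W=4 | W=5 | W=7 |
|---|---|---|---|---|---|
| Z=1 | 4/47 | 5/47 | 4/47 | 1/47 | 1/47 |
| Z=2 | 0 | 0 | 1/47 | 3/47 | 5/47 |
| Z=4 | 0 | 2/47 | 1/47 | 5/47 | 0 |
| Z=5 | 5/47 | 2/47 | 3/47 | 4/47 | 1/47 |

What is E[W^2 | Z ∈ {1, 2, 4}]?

647/32

P(Z ∈ {1, 2, 4}) = 32/47.
Summing W^2·P(W=x,Z=y) over the conditioning event gives 647/47.
E[W^2 | Z ∈ {1, 2, 4}] = (647/47) / (32/47) = 647/32.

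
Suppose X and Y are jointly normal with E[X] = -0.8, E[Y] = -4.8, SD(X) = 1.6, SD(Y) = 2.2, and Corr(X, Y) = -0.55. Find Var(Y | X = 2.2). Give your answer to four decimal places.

3.3759

Var(Y | X=x) = (1 − ρ²)·σ_Y².
Var(Y | X=2.2) = (2.2)²·(1 − (-0.55)²) = 4.84·0.6975 = 3.3759.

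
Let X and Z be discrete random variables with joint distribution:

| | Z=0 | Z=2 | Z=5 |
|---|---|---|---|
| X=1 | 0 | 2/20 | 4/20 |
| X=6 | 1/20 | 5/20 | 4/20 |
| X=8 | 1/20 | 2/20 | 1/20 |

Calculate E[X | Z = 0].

P(Z = 0) = 1/10.
Σ X·P over the event = 6·(1/20) + 8·(1/20) = 7/10.
E[X | Z = 0] = (7/10) / (1/10) = 7.

7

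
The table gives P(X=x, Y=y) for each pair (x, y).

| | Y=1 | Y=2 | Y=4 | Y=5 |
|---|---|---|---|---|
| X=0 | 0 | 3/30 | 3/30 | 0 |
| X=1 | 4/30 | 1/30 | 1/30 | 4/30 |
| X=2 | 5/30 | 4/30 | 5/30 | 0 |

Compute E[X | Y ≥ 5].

P(Y ≥ 5) = 2/15.
Summing X·P(X=x,Y=y) over the conditioning event gives 2/15.
E[X | Y ≥ 5] = (2/15) / (2/15) = 1.

1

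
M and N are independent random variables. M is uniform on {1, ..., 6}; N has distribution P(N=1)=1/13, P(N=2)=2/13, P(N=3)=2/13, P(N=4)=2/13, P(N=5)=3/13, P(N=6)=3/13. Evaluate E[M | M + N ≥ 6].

243/62

P(M + N ≥ 6) = 31/39.
Summing M·P(x,y) over outcomes with M + N ≥ 6 gives 81/26.
E[M | M + N ≥ 6] = (81/26) / (31/39) = 243/62.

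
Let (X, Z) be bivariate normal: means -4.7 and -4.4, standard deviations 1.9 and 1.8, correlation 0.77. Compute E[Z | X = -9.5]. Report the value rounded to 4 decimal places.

The regression of Z on X has slope ρ·σ_Z/σ_X and passes through (μ_X, μ_Z).
E[Z | X=-9.5] = -4.4 + (0.77)·(1.8/1.9)·(-9.5 − (-4.7)) = -4.4 + (0.72947)·(-4.8) = -7.9015.

-7.9015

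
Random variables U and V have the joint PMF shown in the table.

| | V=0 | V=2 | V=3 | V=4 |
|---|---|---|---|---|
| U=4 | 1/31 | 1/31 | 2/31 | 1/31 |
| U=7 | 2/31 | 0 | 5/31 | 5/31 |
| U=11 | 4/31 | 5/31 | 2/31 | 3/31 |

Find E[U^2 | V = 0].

P(V = 0) = 7/31.
Σ U^2·P over the event = 16·(1/31) + 49·(2/31) + 121·(4/31) = 598/31.
E[U^2 | V = 0] = (598/31) / (7/31) = 598/7.

598/7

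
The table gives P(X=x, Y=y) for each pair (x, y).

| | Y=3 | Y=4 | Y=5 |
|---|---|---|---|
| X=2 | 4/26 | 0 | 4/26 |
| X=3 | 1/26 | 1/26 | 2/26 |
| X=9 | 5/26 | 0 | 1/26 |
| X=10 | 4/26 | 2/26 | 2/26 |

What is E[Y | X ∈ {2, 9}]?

26/7

P(X ∈ {2, 9}) = 7/13.
Σ Y·P over the event = 3·(4/26) + 5·(4/26) + 3·(5/26) + 5·(1/26) = 2.
E[Y | X ∈ {2, 9}] = (2) / (7/13) = 26/7.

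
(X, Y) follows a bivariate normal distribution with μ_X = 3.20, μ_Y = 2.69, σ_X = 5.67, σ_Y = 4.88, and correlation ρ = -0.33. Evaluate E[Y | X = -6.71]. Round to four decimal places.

5.5046

The regression of Y on X has slope ρ·σ_Y/σ_X and passes through (μ_X, μ_Y).
E[Y | X=-6.71] = 2.69 + (-0.33)·(4.88/5.67)·(-6.71 − (3.20)) = 2.69 + (-0.28402)·(-9.91) = 5.5046.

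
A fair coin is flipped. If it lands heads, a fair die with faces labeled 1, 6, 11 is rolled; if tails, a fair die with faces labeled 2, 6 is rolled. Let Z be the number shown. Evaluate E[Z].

5

E[Z | heads] = (1+6+11)/3 = 6.
E[Z | tails] = (2+6)/2 = 4.
By the law of total expectation,
E[Z] = (1/2)·(6) + (1/2)·(4) = 5.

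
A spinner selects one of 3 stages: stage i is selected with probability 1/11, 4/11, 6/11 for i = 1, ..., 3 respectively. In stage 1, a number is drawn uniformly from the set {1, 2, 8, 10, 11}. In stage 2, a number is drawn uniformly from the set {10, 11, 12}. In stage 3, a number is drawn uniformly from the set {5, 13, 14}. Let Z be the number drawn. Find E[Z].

52/5

E[Z | stage 1] = (1+2+8+10+11)/5 = 32/5.
E[Z | stage 2] = (10+11+12)/3 = 11.
E[Z | stage 3] = (5+13+14)/3 = 32/3.
E[Z] = (1/11)·(32/5) + (4/11)·(11) + (6/11)·(32/3) = 52/5.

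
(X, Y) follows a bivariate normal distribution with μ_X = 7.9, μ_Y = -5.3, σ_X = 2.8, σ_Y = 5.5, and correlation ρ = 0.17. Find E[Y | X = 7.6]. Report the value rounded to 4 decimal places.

E[Y | X=x] = μ_Y + ρ(σ_Y/σ_X)(x − μ_X) for jointly normal variables.
E[Y | X=7.6] = -5.3 + (0.17)·(5.5/2.8)·(7.6 − (7.9)) = -5.3 + (0.33393)·(-0.3) = -5.4002.

-5.4002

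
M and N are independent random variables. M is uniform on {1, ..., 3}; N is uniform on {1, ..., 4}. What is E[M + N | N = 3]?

5

P(N = 3) = 1/4.
Summing (M+N)·P(x,y) over outcomes with N = 3 gives 5/4.
E[M + N | N = 3] = (5/4) / (1/4) = 5.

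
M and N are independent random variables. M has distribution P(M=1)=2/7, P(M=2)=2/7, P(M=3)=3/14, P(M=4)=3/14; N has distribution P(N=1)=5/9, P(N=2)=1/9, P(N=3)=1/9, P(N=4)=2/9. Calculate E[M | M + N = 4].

57/23

P(M + N = 4) = 23/126.
Summing M·P(x,y) over outcomes with M + N = 4 gives 19/42.
E[M | M + N = 4] = (19/42) / (23/126) = 57/23.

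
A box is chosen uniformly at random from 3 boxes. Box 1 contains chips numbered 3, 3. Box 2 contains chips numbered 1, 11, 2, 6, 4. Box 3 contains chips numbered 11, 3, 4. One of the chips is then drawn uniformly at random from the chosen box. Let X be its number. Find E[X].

E[X | box 1] = (3+3)/2 = 3.
E[X | box 2] = (1+11+2+6+4)/5 = 24/5.
E[X | box 3] = (11+3+4)/3 = 6.
E[X] = (1/3)·(3) + (1/3)·(24/5) + (1/3)·(6) = 23/5.

23/5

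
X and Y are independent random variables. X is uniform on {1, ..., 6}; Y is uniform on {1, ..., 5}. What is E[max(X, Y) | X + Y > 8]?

Outcomes with X + Y > 8: (4,5), (5,4), (5,5), (6,3), (6,4), (6,5), each with probability 1/30.
E[max(X, Y) | X + Y > 8] = (5 + 5 + 5 + 6 + 6 + 6) / 6 = 11/2.

11/2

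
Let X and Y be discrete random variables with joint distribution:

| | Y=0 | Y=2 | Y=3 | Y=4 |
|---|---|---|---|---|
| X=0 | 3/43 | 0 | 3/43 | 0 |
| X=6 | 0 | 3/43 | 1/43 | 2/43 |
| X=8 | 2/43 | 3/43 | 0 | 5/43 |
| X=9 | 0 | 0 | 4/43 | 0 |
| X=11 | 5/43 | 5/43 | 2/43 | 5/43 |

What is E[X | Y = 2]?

97/11

P(Y = 2) = 11/43.
Σ X·P over the event = 6·(3/43) + 8·(3/43) + 11·(5/43) = 97/43.
E[X | Y = 2] = (97/43) / (11/43) = 97/11.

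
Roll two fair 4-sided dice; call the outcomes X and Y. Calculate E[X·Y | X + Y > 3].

P(X + Y > 3) = 13/16.
Summing XY·P(x,y) over outcomes with X + Y > 3 gives 95/16.
E[X·Y | X + Y > 3] = (95/16) / (13/16) = 95/13.

95/13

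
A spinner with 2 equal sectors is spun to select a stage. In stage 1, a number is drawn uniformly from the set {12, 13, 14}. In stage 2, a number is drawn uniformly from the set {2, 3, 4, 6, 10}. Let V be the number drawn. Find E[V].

9

E[V | stage 1] = (12+13+14)/3 = 13.
E[V | stage 2] = (2+3+4+6+10)/5 = 5.
By the law of total expectation,
E[V] = (1/2)·(13) + (1/2)·(5) = 9.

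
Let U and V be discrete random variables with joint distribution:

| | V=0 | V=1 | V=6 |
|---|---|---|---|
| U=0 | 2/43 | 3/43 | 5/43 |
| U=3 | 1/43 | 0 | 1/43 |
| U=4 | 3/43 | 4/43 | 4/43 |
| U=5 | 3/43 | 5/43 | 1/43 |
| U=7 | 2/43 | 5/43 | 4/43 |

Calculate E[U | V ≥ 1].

4

P(V ≥ 1) = 32/43.
Summing U·P(U=x,V=y) over the conditioning event gives 128/43.
E[U | V ≥ 1] = (128/43) / (32/43) = 4.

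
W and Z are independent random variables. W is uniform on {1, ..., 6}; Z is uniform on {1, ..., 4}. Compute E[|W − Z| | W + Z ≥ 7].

11/5

Outcomes with W + Z ≥ 7: (3,4), (4,3), (4,4), (5,2), (5,3), (5,4), (6,1), (6,2), (6,3), (6,4), each with probability 1/24.
E[|W − Z| | W + Z ≥ 7] = (1 + 1 + 0 + 3 + 2 + 1 + 5 + 4 + 3 + 2) / 10 = 11/5.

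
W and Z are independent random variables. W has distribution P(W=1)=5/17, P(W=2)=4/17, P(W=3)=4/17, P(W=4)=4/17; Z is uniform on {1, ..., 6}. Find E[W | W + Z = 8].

P(W + Z = 8) = 2/17.
Summing W·P(x,y) over outcomes with W + Z = 8 gives 6/17.
E[W | W + Z = 8] = (6/17) / (2/17) = 3.

3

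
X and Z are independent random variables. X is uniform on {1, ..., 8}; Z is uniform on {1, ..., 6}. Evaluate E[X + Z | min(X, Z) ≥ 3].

10

P(min(X, Z) ≥ 3) = 1/2.
Summing (X+Z)·P(x,y) over outcomes with min(X, Z) ≥ 3 gives 5.
E[X + Z | min(X, Z) ≥ 3] = (5) / (1/2) = 10.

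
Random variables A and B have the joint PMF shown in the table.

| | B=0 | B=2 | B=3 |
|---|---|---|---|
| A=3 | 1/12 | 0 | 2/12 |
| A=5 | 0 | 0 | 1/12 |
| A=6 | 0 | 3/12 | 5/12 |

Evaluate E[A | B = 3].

P(B = 3) = 2/3.
Σ A·P over the event = 3·(2/12) + 5·(1/12) + 6·(5/12) = 41/12.
E[A | B = 3] = (41/12) / (2/3) = 41/8.

41/8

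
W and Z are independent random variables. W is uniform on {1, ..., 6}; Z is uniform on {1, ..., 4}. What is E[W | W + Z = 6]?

7/2

P(W + Z = 6) = 1/6.
Summing W·P(x,y) over outcomes with W + Z = 6 gives 7/12.
E[W | W + Z = 6] = (7/12) / (1/6) = 7/2.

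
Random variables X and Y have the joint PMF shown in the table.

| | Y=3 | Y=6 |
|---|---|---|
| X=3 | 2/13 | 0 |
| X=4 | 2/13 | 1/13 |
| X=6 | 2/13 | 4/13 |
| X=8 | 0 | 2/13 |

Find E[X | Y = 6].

P(Y = 6) = 7/13.
Σ X·P over the event = 4·(1/13) + 6·(4/13) + 8·(2/13) = 44/13.
E[X | Y = 6] = (44/13) / (7/13) = 44/7.

44/7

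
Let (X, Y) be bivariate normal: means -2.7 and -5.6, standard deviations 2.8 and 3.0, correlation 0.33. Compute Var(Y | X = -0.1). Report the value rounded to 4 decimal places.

8.0199

Var(Y | X=x) = (1 − ρ²)·σ_Y².
Var(Y | X=-0.1) = (3.0)²·(1 − (0.33)²) = 9·0.8911 = 8.0199.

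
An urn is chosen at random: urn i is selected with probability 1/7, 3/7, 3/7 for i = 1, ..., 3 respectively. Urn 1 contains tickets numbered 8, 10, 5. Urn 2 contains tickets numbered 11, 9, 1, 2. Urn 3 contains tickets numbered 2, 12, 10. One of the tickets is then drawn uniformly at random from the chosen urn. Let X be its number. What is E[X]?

587/84

E[X | urn 1] = (8+10+5)/3 = 23/3.
E[X | urn 2] = (11+9+1+2)/4 = 23/4.
E[X | urn 3] = (2+12+10)/3 = 8.
E[X] = (1/7)·(23/3) + (3/7)·(23/4) + (3/7)·(8) = 587/84.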